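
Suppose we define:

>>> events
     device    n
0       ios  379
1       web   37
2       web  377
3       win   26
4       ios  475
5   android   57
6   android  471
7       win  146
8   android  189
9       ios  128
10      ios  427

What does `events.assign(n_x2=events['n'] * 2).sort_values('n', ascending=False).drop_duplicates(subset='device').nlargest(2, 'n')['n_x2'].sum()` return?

add column n_x2 = events['n'] * 2:
     device    n  n_x2
0       ios  379   758
1       web   37    74
2       web  377   754
3       win   26    52
4       ios  475   950
5   android   57   114
6   android  471   942
7       win  146   292
8   android  189   378
9       ios  128   256
10      ios  427   854
sort by n descending:
     device    n  n_x2
4       ios  475   950
6   android  471   942
10      ios  427   854
0       ios  379   758
2       web  377   754
8   android  189   378
7       win  146   292
9       ios  128   256
5   android   57   114
1       web   37    74
3       win   26    52
drop duplicate device (keep=first):
    device    n  n_x2
4      ios  475   950
6  android  471   942
2      web  377   754
7      win  146   292
take 2 rows with largest n:
    device    n  n_x2
4      ios  475   950
6  android  471   942

1892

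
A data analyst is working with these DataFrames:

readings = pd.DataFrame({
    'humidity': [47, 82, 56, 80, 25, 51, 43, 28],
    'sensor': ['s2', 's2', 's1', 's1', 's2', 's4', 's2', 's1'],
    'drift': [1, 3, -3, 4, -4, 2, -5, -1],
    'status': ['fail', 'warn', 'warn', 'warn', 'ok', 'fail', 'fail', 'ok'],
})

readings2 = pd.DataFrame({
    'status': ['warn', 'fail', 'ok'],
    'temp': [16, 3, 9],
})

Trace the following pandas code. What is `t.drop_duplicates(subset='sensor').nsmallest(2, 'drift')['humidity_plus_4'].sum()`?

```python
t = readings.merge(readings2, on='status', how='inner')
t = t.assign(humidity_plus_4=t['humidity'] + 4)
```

merge on 'status' (how='inner') → 8 rows:
   humidity sensor  drift status  temp
0        47     s2      1   fail     3
1        82     s2      3   warn    16
2        56     s1     -3   warn    16
3        80     s1      4   warn    16
4        25     s2     -4     ok     9
5        51     s4      2   fail     3
6        43     s2     -5   fail     3
7        28     s1     -1     ok     9
add column humidity_plus_4 = t['humidity'] + 4:
   humidity sensor  drift status  temp  humidity_plus_4
0        47     s2      1   fail     3               51
1        82     s2      3   warn    16               86
2        56     s1     -3   warn    16               60
3        80     s1      4   warn    16               84
4        25     s2     -4     ok     9               29
5        51     s4      2   fail     3               55
6        43     s2     -5   fail     3               47
7        28     s1     -1     ok     9               32
drop duplicate sensor (keep=first):
   humidity sensor  drift status  temp  humidity_plus_4
0        47     s2      1   fail     3               51
2        56     s1     -3   warn    16               60
5        51     s4      2   fail     3               55
take 2 rows with smallest drift:
   humidity sensor  drift status  temp  humidity_plus_4
2        56     s1     -3   warn    16               60
0        47     s2      1   fail     3               51
Reading off the sum of column 'humidity_plus_4', we get 111.

111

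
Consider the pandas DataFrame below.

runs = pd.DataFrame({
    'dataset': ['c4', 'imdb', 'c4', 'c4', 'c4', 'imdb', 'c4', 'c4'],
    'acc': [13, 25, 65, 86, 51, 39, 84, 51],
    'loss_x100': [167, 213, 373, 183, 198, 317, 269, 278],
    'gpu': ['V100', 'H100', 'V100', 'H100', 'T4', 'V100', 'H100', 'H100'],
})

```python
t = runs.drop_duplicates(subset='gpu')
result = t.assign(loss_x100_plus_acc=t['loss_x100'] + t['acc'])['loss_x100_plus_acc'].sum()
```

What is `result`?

drop duplicate gpu (keep=first):
  dataset  acc  loss_x100   gpu
0      c4   13        167  V100
1    imdb   25        213  H100
4      c4   51        198    T4
add column loss_x100_plus_acc = t['loss_x100'] + t['acc']:
  dataset  acc  loss_x100   gpu  loss_x100_plus_acc
0      c4   13        167  V100                 180
1    imdb   25        213  H100                 238
4      c4   51        198    T4                 249

667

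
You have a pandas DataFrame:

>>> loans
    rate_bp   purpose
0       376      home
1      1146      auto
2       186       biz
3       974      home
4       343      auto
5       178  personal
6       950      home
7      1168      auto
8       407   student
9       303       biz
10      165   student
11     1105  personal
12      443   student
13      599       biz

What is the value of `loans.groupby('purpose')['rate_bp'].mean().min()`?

338.333333333

group by purpose, mean of rate_bp:
purpose
auto        885.666667
biz         362.666667
home        766.666667
personal    641.500000
student     338.333333
Name: rate_bp, dtype: float64
The min of the resulting series is 338.333333333.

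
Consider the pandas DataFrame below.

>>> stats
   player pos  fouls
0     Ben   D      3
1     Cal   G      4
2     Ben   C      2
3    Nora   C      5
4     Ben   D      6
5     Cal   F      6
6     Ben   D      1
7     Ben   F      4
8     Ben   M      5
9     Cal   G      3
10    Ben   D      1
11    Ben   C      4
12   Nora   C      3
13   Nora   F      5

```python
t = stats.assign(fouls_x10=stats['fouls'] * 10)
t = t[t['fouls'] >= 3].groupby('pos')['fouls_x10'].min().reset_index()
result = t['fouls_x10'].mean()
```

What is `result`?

add column fouls_x10 = stats['fouls'] * 10:
   player pos  fouls  fouls_x10
0     Ben   D      3         30
1     Cal   G      4         40
2     Ben   C      2         20
3    Nora   C      5         50
4     Ben   D      6         60
5     Cal   F      6         60
6     Ben   D      1         10
7     Ben   F      4         40
8     Ben   M      5         50
9     Cal   G      3         30
10    Ben   D      1         10
11    Ben   C      4         40
12   Nora   C      3         30
13   Nora   F      5         50
filter rows where fouls >= 3:
   player pos  fouls  fouls_x10
0     Ben   D      3         30
1     Cal   G      4         40
3    Nora   C      5         50
4     Ben   D      6         60
5     Cal   F      6         60
7     Ben   F      4         40
8     Ben   M      5         50
9     Cal   G      3         30
11    Ben   C      4         40
12   Nora   C      3         30
13   Nora   F      5         50
group by pos, min of fouls_x10:
pos
C    30
D    30
F    40
G    30
M    50
Name: fouls_x10, dtype: int64
reset_index():
  pos  fouls_x10
0   C         30
1   D         30
2   F         40
3   G         30
4   M         50
So mean() = 36.0.

36.0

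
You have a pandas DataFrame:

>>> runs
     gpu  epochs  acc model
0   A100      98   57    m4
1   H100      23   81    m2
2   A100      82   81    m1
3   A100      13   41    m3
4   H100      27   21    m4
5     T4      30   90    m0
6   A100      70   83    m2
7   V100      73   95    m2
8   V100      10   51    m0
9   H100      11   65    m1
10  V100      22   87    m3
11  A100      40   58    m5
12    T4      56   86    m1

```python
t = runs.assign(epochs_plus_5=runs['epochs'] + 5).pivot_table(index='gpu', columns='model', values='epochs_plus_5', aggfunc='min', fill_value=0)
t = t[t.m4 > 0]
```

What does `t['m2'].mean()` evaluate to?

51.5

add column epochs_plus_5 = runs['epochs'] + 5:
     gpu  epochs  acc model  epochs_plus_5
0   A100      98   57    m4            103
1   H100      23   81    m2             28
2   A100      82   81    m1             87
3   A100      13   41    m3             18
4   H100      27   21    m4             32
5     T4      30   90    m0             35
6   A100      70   83    m2             75
7   V100      73   95    m2             78
8   V100      10   51    m0             15
9   H100      11   65    m1             16
10  V100      22   87    m3             27
11  A100      40   58    m5             45
12    T4      56   86    m1             61
pivot: rows=gpu, cols=model, min(epochs_plus_5):
model  m0  m1  m2  m3   m4  m5
gpu                           
A100    0  87  75  18  103  45
H100    0  16  28   0   32   0
T4     35  61   0   0    0   0
V100   15   0  78  27    0   0
filter rows where m4 > 0:
model  m0  m1  m2  m3   m4  m5
gpu                           
A100    0  87  75  18  103  45
H100    0  16  28   0   32   0
Hence 51.5.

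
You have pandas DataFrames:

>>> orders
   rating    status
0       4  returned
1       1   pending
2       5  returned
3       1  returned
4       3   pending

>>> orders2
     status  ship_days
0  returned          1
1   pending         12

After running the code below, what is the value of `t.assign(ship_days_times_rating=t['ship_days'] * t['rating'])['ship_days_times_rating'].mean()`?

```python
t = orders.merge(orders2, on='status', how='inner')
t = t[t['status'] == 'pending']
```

merge on 'status' (how='inner') → 5 rows:
   rating    status  ship_days
0       4  returned          1
1       1   pending         12
2       5  returned          1
3       1  returned          1
4       3   pending         12
filter rows where status == 'pending':
   rating   status  ship_days
1       1  pending         12
4       3  pending         12
add column ship_days_times_rating = t['ship_days'] * t['rating']:
   rating   status  ship_days  ship_days_times_rating
1       1  pending         12                      12
4       3  pending         12                      36

24.0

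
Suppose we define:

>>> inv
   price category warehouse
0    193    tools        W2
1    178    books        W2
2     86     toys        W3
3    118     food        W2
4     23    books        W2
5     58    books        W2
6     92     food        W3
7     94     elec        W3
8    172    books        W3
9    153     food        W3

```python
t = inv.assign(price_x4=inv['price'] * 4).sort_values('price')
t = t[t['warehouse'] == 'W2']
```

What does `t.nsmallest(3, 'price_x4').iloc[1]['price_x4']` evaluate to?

add column price_x4 = inv['price'] * 4:
   price category warehouse  price_x4
0    193    tools        W2       772
1    178    books        W2       712
2     86     toys        W3       344
3    118     food        W2       472
4     23    books        W2        92
5     58    books        W2       232
6     92     food        W3       368
7     94     elec        W3       376
8    172    books        W3       688
9    153     food        W3       612
sort by price:
   price category warehouse  price_x4
4     23    books        W2        92
5     58    books        W2       232
2     86     toys        W3       344
6     92     food        W3       368
7     94     elec        W3       376
3    118     food        W2       472
9    153     food        W3       612
8    172    books        W3       688
1    178    books        W2       712
0    193    tools        W2       772
filter rows where warehouse == 'W2':
   price category warehouse  price_x4
4     23    books        W2        92
5     58    books        W2       232
3    118     food        W2       472
1    178    books        W2       712
0    193    tools        W2       772
take 3 rows with smallest price_x4:
   price category warehouse  price_x4
4     23    books        W2        92
5     58    books        W2       232
3    118     food        W2       472

232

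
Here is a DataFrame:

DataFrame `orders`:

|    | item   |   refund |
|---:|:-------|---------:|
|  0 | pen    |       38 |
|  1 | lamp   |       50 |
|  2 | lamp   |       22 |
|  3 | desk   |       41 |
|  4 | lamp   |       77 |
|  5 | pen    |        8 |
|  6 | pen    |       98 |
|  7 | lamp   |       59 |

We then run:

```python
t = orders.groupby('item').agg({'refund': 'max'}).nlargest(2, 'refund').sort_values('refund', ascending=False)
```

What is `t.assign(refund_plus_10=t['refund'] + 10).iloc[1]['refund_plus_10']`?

group by item, max of refund:
      refund
item        
desk      41
lamp      77
pen       98
take 2 rows with largest refund:
      refund
item        
pen       98
lamp      77
sort by refund descending:
      refund
item        
pen       98
lamp      77
add column refund_plus_10 = t['refund'] + 10:
      refund  refund_plus_10
item                        
pen       98             108
lamp      77              87
Then the value at position 1, column 'refund_plus_10': 87

87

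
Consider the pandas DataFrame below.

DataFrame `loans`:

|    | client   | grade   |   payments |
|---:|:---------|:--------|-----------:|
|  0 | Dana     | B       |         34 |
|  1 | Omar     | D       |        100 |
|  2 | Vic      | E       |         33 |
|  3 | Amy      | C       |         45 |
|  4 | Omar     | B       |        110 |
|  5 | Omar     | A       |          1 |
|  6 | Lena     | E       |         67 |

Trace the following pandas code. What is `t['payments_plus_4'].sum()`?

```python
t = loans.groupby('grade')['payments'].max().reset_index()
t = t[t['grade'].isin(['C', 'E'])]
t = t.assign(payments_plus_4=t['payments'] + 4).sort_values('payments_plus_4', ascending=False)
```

group by grade, max of payments:
grade
A      1
B    110
C     45
D    100
E     67
Name: payments, dtype: int64
reset_index():
  grade  payments
0     A         1
1     B       110
2     C        45
3     D       100
4     E        67
filter rows where grade in ['C', 'E']:
  grade  payments
2     C        45
4     E        67
add column payments_plus_4 = t['payments'] + 4:
  grade  payments  payments_plus_4
2     C        45               49
4     E        67               71
sort by payments_plus_4 descending:
  grade  payments  payments_plus_4
4     E        67               71
2     C        45               49
Hence 120.

120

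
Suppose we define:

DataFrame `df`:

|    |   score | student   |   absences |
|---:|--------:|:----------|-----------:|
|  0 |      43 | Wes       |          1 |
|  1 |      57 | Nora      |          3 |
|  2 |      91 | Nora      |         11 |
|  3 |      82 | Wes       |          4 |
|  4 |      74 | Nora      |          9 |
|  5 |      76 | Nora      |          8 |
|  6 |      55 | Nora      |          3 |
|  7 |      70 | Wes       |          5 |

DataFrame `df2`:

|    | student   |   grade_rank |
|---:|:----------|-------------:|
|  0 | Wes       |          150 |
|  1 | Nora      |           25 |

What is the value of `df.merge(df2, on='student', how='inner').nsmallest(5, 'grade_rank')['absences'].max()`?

11

merge on 'student' (how='inner') → 8 rows:
   score student  absences  grade_rank
0     43     Wes         1         150
1     57    Nora         3          25
2     91    Nora        11          25
3     82     Wes         4         150
4     74    Nora         9          25
5     76    Nora         8          25
6     55    Nora         3          25
7     70     Wes         5         150
take 5 rows with smallest grade_rank:
   score student  absences  grade_rank
1     57    Nora         3          25
2     91    Nora        11          25
4     74    Nora         9          25
5     76    Nora         8          25
6     55    Nora         3          25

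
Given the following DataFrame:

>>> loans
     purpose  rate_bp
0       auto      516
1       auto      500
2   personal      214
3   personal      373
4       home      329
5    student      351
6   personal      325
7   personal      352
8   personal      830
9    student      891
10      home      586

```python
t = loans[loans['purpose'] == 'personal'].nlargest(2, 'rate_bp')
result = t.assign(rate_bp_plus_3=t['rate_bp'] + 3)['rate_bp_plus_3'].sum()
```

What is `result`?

1209

filter rows where purpose == 'personal':
    purpose  rate_bp
2  personal      214
3  personal      373
6  personal      325
7  personal      352
8  personal      830
take 2 rows with largest rate_bp:
    purpose  rate_bp
8  personal      830
3  personal      373
add column rate_bp_plus_3 = t['rate_bp'] + 3:
    purpose  rate_bp  rate_bp_plus_3
8  personal      830             833
3  personal      373             376
Then the sum of column 'rate_bp_plus_3': 1209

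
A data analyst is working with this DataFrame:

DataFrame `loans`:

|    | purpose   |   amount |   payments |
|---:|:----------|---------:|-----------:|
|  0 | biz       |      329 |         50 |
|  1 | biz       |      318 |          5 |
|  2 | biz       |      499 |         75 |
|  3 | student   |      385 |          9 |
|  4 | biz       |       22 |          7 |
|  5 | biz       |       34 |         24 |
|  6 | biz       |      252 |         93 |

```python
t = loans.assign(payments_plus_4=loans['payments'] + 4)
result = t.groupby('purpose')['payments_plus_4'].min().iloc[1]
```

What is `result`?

13

add column payments_plus_4 = loans['payments'] + 4:
   purpose  amount  payments  payments_plus_4
0      biz     329        50               54
1      biz     318         5                9
2      biz     499        75               79
3  student     385         9               13
4      biz      22         7               11
5      biz      34        24               28
6      biz     252        93               97
group by purpose, min of payments_plus_4:
purpose
biz         9
student    13
Name: payments_plus_4, dtype: int64
Hence 13.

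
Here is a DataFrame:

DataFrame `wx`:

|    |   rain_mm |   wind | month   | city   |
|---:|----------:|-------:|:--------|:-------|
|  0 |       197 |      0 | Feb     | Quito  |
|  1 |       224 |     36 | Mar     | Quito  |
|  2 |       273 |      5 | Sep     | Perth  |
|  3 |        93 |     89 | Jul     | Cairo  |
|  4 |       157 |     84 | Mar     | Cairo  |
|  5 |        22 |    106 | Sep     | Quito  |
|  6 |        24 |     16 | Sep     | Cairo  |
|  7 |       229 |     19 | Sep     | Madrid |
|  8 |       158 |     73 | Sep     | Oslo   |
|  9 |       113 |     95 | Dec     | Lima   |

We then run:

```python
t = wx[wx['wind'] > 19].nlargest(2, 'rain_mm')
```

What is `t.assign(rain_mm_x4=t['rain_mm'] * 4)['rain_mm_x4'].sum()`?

filter rows where wind > 19:
   rain_mm  wind month   city
1      224    36   Mar  Quito
3       93    89   Jul  Cairo
4      157    84   Mar  Cairo
5       22   106   Sep  Quito
8      158    73   Sep   Oslo
9      113    95   Dec   Lima
take 2 rows with largest rain_mm:
   rain_mm  wind month   city
1      224    36   Mar  Quito
8      158    73   Sep   Oslo
add column rain_mm_x4 = t['rain_mm'] * 4:
   rain_mm  wind month   city  rain_mm_x4
1      224    36   Mar  Quito         896
8      158    73   Sep   Oslo         632
The sum of column 'rain_mm_x4' is 1528.

1528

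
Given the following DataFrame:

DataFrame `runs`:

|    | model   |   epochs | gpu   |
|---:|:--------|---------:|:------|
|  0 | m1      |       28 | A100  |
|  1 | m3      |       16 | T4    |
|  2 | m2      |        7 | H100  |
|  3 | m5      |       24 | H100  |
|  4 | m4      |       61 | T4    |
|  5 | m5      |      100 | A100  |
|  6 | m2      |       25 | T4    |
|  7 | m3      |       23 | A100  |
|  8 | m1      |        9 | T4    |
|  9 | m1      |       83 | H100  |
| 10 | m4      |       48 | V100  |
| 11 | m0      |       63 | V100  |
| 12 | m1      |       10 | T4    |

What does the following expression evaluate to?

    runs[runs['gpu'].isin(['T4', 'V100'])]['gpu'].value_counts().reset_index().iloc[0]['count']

5

filter rows where gpu in ['T4', 'V100']:
   model  epochs   gpu
1     m3      16    T4
4     m4      61    T4
6     m2      25    T4
8     m1       9    T4
10    m4      48  V100
11    m0      63  V100
12    m1      10    T4
value_counts of gpu:
gpu
T4      5
V100    2
Name: count, dtype: int64
reset_index():
    gpu  count
0    T4      5
1  V100      2
Taking the value at position 0, column 'count' gives 5.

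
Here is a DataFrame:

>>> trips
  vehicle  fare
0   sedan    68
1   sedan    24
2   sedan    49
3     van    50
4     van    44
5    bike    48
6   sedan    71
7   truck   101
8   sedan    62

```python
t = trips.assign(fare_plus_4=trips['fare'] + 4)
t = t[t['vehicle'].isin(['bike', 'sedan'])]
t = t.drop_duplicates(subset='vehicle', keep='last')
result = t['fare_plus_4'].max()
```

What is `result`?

add column fare_plus_4 = trips['fare'] + 4:
  vehicle  fare  fare_plus_4
0   sedan    68           72
1   sedan    24           28
2   sedan    49           53
3     van    50           54
4     van    44           48
5    bike    48           52
6   sedan    71           75
7   truck   101          105
8   sedan    62           66
filter rows where vehicle in ['bike', 'sedan']:
  vehicle  fare  fare_plus_4
0   sedan    68           72
1   sedan    24           28
2   sedan    49           53
5    bike    48           52
6   sedan    71           75
8   sedan    62           66
drop duplicate vehicle (keep=last):
  vehicle  fare  fare_plus_4
5    bike    48           52
8   sedan    62           66
The max of column 'fare_plus_4' is 66.

66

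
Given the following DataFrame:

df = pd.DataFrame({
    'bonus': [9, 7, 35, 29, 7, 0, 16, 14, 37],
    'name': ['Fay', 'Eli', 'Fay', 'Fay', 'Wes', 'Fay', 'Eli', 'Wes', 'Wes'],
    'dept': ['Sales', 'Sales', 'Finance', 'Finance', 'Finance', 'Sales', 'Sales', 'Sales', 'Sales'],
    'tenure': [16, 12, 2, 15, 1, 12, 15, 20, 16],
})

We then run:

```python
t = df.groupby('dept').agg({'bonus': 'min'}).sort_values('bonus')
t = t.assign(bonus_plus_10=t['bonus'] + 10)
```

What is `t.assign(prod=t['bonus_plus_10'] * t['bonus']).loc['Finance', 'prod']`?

119

group by dept, min of bonus:
         bonus
dept          
Finance      7
Sales        0
sort by bonus:
         bonus
dept          
Sales        0
Finance      7
add column bonus_plus_10 = t['bonus'] + 10:
         bonus  bonus_plus_10
dept                         
Sales        0             10
Finance      7             17
add column prod = t['bonus_plus_10'] * t['bonus']:
         bonus  bonus_plus_10  prod
dept                               
Sales        0             10     0
Finance      7             17   119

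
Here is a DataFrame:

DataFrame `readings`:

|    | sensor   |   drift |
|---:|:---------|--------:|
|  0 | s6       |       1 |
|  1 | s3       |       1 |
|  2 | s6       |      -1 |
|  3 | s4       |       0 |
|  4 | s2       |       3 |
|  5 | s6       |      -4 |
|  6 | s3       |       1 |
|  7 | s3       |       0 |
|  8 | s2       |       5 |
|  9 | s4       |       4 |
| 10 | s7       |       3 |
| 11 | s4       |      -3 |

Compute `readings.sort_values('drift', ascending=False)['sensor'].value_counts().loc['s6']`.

3

sort by drift descending:
   sensor  drift
8      s2      5
9      s4      4
4      s2      3
10     s7      3
0      s6      1
1      s3      1
6      s3      1
3      s4      0
7      s3      0
2      s6     -1
11     s4     -3
5      s6     -4
value_counts of sensor:
sensor
s4    3
s6    3
s3    3
s2    2
s7    1
Name: count, dtype: int64
value at index 's6' → 3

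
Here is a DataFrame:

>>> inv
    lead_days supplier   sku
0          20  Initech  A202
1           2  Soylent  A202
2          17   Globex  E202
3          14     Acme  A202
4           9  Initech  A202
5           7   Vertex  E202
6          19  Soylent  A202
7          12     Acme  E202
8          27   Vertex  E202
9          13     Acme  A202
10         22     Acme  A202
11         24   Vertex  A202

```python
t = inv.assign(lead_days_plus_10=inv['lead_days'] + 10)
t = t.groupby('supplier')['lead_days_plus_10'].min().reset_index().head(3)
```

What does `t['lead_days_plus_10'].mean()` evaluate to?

22.6666666667

add column lead_days_plus_10 = inv['lead_days'] + 10:
    lead_days supplier   sku  lead_days_plus_10
0          20  Initech  A202                 30
1           2  Soylent  A202                 12
2          17   Globex  E202                 27
3          14     Acme  A202                 24
4           9  Initech  A202                 19
5           7   Vertex  E202                 17
6          19  Soylent  A202                 29
7          12     Acme  E202                 22
8          27   Vertex  E202                 37
9          13     Acme  A202                 23
10         22     Acme  A202                 32
11         24   Vertex  A202                 34
group by supplier, min of lead_days_plus_10:
supplier
Acme       22
Globex     27
Initech    19
Soylent    12
Vertex     17
Name: lead_days_plus_10, dtype: int64
reset_index():
  supplier  lead_days_plus_10
0     Acme                 22
1   Globex                 27
2  Initech                 19
3  Soylent                 12
4   Vertex                 17
take first 3 rows:
  supplier  lead_days_plus_10
0     Acme                 22
1   Globex                 27
2  Initech                 19
mean of column 'lead_days_plus_10' → 22.6666666667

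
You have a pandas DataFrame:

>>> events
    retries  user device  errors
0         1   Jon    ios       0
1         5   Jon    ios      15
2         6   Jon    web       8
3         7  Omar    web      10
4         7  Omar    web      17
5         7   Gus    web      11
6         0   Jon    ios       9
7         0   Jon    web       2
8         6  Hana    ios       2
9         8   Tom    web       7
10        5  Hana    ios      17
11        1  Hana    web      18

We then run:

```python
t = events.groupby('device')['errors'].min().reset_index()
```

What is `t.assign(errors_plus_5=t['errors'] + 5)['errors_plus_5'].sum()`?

12

group by device, min of errors:
device
ios    0
web    2
Name: errors, dtype: int64
reset_index():
  device  errors
0    ios       0
1    web       2
add column errors_plus_5 = t['errors'] + 5:
  device  errors  errors_plus_5
0    ios       0              5
1    web       2              7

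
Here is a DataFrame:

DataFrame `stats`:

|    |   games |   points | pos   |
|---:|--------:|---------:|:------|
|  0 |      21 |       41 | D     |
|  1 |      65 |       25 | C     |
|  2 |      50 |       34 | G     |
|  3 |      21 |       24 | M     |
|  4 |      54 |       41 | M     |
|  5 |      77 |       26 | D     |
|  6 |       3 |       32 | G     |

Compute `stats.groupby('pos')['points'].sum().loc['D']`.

group by pos, sum of points:
pos
C    25
D    67
G    66
M    65
Name: points, dtype: int64
So loc['D'] = 67.

67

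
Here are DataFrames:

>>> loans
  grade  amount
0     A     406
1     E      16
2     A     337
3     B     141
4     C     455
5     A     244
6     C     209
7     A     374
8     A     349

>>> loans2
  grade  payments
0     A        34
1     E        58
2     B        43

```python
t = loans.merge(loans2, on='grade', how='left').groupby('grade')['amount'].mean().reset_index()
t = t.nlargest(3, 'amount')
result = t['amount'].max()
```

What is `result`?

342.0

merge on 'grade' (how='left') → 9 rows:
  grade  amount  payments
0     A     406      34.0
1     E      16      58.0
2     A     337      34.0
3     B     141      43.0
4     C     455       NaN
5     A     244      34.0
6     C     209       NaN
7     A     374      34.0
8     A     349      34.0
group by grade, mean of amount:
grade
A    342.0
B    141.0
C    332.0
E     16.0
Name: amount, dtype: float64
reset_index():
  grade  amount
0     A   342.0
1     B   141.0
2     C   332.0
3     E    16.0
take 3 rows with largest amount:
  grade  amount
0     A   342.0
2     C   332.0
1     B   141.0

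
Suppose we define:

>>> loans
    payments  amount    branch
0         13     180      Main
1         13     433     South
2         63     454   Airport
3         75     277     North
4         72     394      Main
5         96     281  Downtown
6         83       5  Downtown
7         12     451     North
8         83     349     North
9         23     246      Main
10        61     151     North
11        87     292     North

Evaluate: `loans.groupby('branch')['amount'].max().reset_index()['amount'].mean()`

402.6

group by branch, max of amount:
branch
Airport     454
Downtown    281
Main        394
North       451
South       433
Name: amount, dtype: int64
reset_index():
     branch  amount
0   Airport     454
1  Downtown     281
2      Main     394
3     North     451
4     South     433
Reading off the mean of column 'amount', we get 402.6.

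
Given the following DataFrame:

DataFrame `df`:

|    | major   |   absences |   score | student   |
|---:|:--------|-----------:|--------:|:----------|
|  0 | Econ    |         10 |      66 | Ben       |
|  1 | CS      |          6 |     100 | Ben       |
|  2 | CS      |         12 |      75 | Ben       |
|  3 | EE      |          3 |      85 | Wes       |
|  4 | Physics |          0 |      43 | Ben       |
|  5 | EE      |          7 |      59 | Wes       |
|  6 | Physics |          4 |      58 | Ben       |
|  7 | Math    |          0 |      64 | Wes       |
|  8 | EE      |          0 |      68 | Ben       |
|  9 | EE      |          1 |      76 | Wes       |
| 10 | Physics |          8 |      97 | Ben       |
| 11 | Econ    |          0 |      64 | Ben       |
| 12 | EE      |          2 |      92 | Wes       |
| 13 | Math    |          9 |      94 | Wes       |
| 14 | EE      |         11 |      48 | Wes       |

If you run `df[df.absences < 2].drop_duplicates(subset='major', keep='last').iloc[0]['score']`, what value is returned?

filter rows where absences < 2:
      major  absences  score student
4   Physics         0     43     Ben
7      Math         0     64     Wes
8        EE         0     68     Ben
9        EE         1     76     Wes
11     Econ         0     64     Ben
drop duplicate major (keep=last):
      major  absences  score student
4   Physics         0     43     Ben
7      Math         0     64     Wes
9        EE         1     76     Wes
11     Econ         0     64     Ben
value at position 0, column 'score' → 43

43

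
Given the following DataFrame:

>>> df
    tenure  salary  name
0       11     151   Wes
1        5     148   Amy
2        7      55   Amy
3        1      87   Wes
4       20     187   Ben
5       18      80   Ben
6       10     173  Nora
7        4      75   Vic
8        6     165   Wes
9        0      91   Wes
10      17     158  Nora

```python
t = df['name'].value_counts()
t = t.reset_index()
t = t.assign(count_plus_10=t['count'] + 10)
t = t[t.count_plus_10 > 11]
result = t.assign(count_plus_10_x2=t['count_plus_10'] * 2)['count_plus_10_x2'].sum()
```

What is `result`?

100

value_counts of name:
name
Wes     4
Amy     2
Ben     2
Nora    2
Vic     1
Name: count, dtype: int64
reset_index():
   name  count
0   Wes      4
1   Amy      2
2   Ben      2
3  Nora      2
4   Vic      1
add column count_plus_10 = t['count'] + 10:
   name  count  count_plus_10
0   Wes      4             14
1   Amy      2             12
2   Ben      2             12
3  Nora      2             12
4   Vic      1             11
filter rows where count_plus_10 > 11:
   name  count  count_plus_10
0   Wes      4             14
1   Amy      2             12
2   Ben      2             12
3  Nora      2             12
add column count_plus_10_x2 = t['count_plus_10'] * 2:
   name  count  count_plus_10  count_plus_10_x2
0   Wes      4             14                28
1   Amy      2             12                24
2   Ben      2             12                24
3  Nora      2             12                24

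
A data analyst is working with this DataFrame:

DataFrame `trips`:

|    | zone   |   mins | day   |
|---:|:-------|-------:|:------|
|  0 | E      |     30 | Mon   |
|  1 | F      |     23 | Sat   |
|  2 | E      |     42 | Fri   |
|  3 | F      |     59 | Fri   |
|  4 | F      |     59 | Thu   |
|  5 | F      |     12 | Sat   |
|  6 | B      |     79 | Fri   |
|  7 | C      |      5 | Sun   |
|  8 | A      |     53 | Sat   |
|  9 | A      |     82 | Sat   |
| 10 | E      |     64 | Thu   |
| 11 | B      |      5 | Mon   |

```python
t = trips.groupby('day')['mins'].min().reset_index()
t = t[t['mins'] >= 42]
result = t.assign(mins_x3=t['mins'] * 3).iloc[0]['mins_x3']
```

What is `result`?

126

group by day, min of mins:
day
Fri    42
Mon     5
Sat    12
Sun     5
Thu    59
Name: mins, dtype: int64
reset_index():
   day  mins
0  Fri    42
1  Mon     5
2  Sat    12
3  Sun     5
4  Thu    59
filter rows where mins >= 42:
   day  mins
0  Fri    42
4  Thu    59
add column mins_x3 = t['mins'] * 3:
   day  mins  mins_x3
0  Fri    42      126
4  Thu    59      177
Then the value at position 0, column 'mins_x3': 126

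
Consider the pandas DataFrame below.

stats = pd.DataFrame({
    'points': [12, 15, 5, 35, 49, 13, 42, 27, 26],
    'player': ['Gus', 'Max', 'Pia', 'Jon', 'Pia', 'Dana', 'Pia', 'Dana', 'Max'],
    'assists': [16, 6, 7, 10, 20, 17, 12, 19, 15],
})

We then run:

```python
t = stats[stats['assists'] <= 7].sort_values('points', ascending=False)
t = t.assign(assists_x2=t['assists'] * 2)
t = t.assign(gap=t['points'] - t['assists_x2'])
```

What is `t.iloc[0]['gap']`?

3

filter rows where assists <= 7:
   points player  assists
1      15    Max        6
2       5    Pia        7
sort by points descending:
   points player  assists
1      15    Max        6
2       5    Pia        7
add column assists_x2 = t['assists'] * 2:
   points player  assists  assists_x2
1      15    Max        6          12
2       5    Pia        7          14
add column gap = t['points'] - t['assists_x2']:
   points player  assists  assists_x2  gap
1      15    Max        6          12    3
2       5    Pia        7          14   -9
Reading off the value at position 0, column 'gap', we get 3.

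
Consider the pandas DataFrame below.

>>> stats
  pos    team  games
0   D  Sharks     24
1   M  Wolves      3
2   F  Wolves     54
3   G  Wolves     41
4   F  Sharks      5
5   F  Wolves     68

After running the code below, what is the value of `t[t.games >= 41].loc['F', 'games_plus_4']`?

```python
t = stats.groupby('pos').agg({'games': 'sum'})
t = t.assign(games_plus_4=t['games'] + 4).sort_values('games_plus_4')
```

131

group by pos, sum of games:
     games
pos       
D       24
F      127
G       41
M        3
add column games_plus_4 = t['games'] + 4:
     games  games_plus_4
pos                     
D       24            28
F      127           131
G       41            45
M        3             7
sort by games_plus_4:
     games  games_plus_4
pos                     
M        3             7
D       24            28
G       41            45
F      127           131
filter rows where games >= 41:
     games  games_plus_4
pos                     
G       41            45
F      127           131
Reading off the value at row 'F', column 'games_plus_4', we get 131.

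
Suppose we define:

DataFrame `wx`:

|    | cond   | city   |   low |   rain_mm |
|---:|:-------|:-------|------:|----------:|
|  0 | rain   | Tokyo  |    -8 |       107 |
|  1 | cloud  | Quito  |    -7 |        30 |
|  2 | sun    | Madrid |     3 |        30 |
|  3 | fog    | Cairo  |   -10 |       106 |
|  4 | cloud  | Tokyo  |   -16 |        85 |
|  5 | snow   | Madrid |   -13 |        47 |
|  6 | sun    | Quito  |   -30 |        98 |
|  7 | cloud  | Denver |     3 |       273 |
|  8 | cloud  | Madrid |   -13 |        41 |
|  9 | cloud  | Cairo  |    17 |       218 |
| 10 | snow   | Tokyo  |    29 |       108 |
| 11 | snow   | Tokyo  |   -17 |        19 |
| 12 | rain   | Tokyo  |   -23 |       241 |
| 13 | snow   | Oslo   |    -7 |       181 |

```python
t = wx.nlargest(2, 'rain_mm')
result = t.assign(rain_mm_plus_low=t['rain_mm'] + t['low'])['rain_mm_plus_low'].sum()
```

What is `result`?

take 2 rows with largest rain_mm:
     cond    city  low  rain_mm
7   cloud  Denver    3      273
12   rain   Tokyo  -23      241
add column rain_mm_plus_low = t['rain_mm'] + t['low']:
     cond    city  low  rain_mm  rain_mm_plus_low
7   cloud  Denver    3      273               276
12   rain   Tokyo  -23      241               218

494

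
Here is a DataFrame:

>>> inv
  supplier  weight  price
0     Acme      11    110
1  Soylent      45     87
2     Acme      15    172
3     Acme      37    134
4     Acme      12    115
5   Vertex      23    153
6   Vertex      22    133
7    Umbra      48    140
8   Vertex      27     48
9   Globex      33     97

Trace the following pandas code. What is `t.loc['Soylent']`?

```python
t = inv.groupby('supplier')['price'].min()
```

group by supplier, min of price:
supplier
Acme       110
Globex      97
Soylent     87
Umbra      140
Vertex      48
Name: price, dtype: int64

87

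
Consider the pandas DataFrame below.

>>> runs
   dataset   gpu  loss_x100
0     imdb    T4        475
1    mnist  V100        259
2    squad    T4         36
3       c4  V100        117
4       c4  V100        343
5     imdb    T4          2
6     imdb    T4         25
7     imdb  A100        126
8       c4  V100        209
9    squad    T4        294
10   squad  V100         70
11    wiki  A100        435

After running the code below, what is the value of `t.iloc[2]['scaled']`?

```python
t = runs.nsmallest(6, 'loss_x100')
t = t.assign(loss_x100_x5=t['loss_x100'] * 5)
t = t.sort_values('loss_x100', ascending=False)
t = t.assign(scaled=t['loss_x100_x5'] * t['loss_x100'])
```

24500

take 6 rows with smallest loss_x100:
   dataset   gpu  loss_x100
5     imdb    T4          2
6     imdb    T4         25
2    squad    T4         36
10   squad  V100         70
3       c4  V100        117
7     imdb  A100        126
add column loss_x100_x5 = t['loss_x100'] * 5:
   dataset   gpu  loss_x100  loss_x100_x5
5     imdb    T4          2            10
6     imdb    T4         25           125
2    squad    T4         36           180
10   squad  V100         70           350
3       c4  V100        117           585
7     imdb  A100        126           630
sort by loss_x100 descending:
   dataset   gpu  loss_x100  loss_x100_x5
7     imdb  A100        126           630
3       c4  V100        117           585
10   squad  V100         70           350
2    squad    T4         36           180
6     imdb    T4         25           125
5     imdb    T4          2            10
add column scaled = t['loss_x100_x5'] * t['loss_x100']:
   dataset   gpu  loss_x100  loss_x100_x5  scaled
7     imdb  A100        126           630   79380
3       c4  V100        117           585   68445
10   squad  V100         70           350   24500
2    squad    T4         36           180    6480
6     imdb    T4         25           125    3125
5     imdb    T4          2            10      20
Taking the value at position 2, column 'scaled' gives 24500.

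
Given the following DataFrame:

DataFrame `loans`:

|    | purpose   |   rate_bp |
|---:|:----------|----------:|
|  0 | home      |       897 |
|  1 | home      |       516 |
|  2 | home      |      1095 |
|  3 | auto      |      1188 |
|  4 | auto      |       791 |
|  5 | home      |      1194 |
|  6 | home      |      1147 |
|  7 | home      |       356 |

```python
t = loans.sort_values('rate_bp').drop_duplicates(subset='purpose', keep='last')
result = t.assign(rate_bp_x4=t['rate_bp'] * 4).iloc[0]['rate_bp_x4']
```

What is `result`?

4752

sort by rate_bp:
  purpose  rate_bp
7    home      356
1    home      516
4    auto      791
0    home      897
2    home     1095
6    home     1147
3    auto     1188
5    home     1194
drop duplicate purpose (keep=last):
  purpose  rate_bp
3    auto     1188
5    home     1194
add column rate_bp_x4 = t['rate_bp'] * 4:
  purpose  rate_bp  rate_bp_x4
3    auto     1188        4752
5    home     1194        4776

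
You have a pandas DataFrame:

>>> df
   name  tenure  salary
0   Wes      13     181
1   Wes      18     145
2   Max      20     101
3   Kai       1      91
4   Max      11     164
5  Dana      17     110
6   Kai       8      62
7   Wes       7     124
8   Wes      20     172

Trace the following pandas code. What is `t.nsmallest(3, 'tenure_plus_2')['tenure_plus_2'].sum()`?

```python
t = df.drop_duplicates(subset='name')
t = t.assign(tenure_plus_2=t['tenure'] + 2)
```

drop duplicate name (keep=first):
   name  tenure  salary
0   Wes      13     181
2   Max      20     101
3   Kai       1      91
5  Dana      17     110
add column tenure_plus_2 = t['tenure'] + 2:
   name  tenure  salary  tenure_plus_2
0   Wes      13     181             15
2   Max      20     101             22
3   Kai       1      91              3
5  Dana      17     110             19
take 3 rows with smallest tenure_plus_2:
   name  tenure  salary  tenure_plus_2
3   Kai       1      91              3
0   Wes      13     181             15
5  Dana      17     110             19
Then the sum of column 'tenure_plus_2': 37

37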